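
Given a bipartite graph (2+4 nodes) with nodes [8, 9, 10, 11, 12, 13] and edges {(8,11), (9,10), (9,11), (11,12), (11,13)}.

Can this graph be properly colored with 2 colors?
A valid 2-coloring: color 1: [10, 11]; color 2: [8, 9, 12, 13].
(χ(G) = 2 ≤ 2.)

Yes, G is 2-colorable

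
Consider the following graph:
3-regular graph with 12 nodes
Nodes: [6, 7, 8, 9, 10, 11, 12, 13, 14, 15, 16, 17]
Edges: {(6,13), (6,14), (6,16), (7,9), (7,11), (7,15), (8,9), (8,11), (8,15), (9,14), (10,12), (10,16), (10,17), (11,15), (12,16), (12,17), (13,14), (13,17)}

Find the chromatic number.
χ(G) = 3

Clique number ω(G) = 3 (lower bound: χ ≥ ω).
The clique on [6, 13, 14] has size 3, forcing χ ≥ 3, and the coloring below uses 3 colors, so χ(G) = 3.
A valid 3-coloring: color 1: [7, 8, 14, 16, 17]; color 2: [9, 10, 11, 13]; color 3: [6, 12, 15].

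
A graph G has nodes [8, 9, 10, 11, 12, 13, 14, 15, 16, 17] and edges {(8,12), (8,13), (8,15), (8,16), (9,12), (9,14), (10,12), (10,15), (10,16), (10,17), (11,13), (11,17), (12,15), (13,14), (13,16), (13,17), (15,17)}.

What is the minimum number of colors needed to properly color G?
χ(G) = 3

Clique number ω(G) = 3 (lower bound: χ ≥ ω).
The clique on [10, 15, 17] has size 3, forcing χ ≥ 3, and the coloring below uses 3 colors, so χ(G) = 3.
A valid 3-coloring: color 1: [9, 13, 15]; color 2: [8, 10, 11, 14]; color 3: [12, 16, 17].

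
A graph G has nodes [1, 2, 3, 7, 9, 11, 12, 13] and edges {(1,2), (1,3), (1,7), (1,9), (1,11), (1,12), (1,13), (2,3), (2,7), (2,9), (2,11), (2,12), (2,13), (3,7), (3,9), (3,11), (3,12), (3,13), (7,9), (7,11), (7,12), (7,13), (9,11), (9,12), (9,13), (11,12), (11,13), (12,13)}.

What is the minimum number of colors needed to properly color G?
Clique number ω(G) = 8 (lower bound: χ ≥ ω).
The clique on [1, 2, 3, 7, 9, 11, 12, 13] has size 8, forcing χ ≥ 8, and the coloring below uses 8 colors, so χ(G) = 8.
A valid 8-coloring: color 1: [2]; color 2: [13]; color 3: [11]; color 4: [7]; color 5: [9]; color 6: [1]; color 7: [3]; color 8: [12].

χ(G) = 8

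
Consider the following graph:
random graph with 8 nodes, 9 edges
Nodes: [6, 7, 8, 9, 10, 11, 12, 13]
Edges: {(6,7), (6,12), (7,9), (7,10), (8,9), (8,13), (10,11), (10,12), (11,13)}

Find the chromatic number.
Clique number ω(G) = 2 (lower bound: χ ≥ ω).
The graph is bipartite (no odd cycle), so 2 colors suffice: χ(G) = 2.
A valid 2-coloring: color 1: [6, 9, 10, 13]; color 2: [7, 8, 11, 12].

χ(G) = 2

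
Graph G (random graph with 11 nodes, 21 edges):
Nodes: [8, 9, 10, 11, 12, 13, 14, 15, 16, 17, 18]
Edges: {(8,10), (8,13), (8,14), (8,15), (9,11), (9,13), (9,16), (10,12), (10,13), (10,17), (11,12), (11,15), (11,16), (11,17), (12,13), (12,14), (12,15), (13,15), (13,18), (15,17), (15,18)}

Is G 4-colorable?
Yes, G is 4-colorable

A valid 4-coloring: color 1: [11, 13, 14]; color 2: [10, 15, 16]; color 3: [8, 9, 12, 17, 18].
(χ(G) = 3 ≤ 4.)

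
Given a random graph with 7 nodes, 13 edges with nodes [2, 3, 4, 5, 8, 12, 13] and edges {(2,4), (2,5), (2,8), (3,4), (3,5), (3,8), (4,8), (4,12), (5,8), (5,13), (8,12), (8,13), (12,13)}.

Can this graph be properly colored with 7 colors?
A valid 7-coloring: color 1: [8]; color 2: [4, 5]; color 3: [2, 3, 12]; color 4: [13].
(χ(G) = 4 ≤ 7.)

Yes, G is 7-colorable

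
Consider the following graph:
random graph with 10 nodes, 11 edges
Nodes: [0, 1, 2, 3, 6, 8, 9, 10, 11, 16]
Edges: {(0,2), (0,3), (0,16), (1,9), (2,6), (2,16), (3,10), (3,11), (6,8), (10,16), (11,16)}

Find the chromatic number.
Clique number ω(G) = 3 (lower bound: χ ≥ ω).
The clique on [0, 2, 16] has size 3, forcing χ ≥ 3, and the coloring below uses 3 colors, so χ(G) = 3.
A valid 3-coloring: color 1: [3, 6, 9, 16]; color 2: [0, 1, 8, 10, 11]; color 3: [2].

χ(G) = 3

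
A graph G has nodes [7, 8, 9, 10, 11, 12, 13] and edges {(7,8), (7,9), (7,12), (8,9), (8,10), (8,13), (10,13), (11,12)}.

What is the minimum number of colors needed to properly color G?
Clique number ω(G) = 3 (lower bound: χ ≥ ω).
The clique on [7, 8, 9] has size 3, forcing χ ≥ 3, and the coloring below uses 3 colors, so χ(G) = 3.
A valid 3-coloring: color 1: [8, 12]; color 2: [7, 11, 13]; color 3: [9, 10].

χ(G) = 3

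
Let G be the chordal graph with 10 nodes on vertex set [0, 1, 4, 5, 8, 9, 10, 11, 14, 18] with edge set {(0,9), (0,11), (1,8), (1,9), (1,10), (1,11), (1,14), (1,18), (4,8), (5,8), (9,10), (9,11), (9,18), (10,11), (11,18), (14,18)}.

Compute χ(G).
Clique number ω(G) = 4 (lower bound: χ ≥ ω).
The clique on [1, 9, 11, 18] has size 4, forcing χ ≥ 4, and the coloring below uses 4 colors, so χ(G) = 4.
A valid 4-coloring: color 1: [0, 1, 4, 5]; color 2: [8, 11, 14]; color 3: [9]; color 4: [10, 18].

χ(G) = 4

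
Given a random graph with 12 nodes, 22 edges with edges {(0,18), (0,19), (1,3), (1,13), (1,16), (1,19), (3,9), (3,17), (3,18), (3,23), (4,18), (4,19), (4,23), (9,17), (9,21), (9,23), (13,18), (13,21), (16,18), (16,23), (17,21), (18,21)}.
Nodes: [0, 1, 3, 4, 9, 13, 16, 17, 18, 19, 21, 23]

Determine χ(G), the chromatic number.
χ(G) = 3

Clique number ω(G) = 3 (lower bound: χ ≥ ω).
The clique on [3, 9, 17] has size 3, forcing χ ≥ 3, and the coloring below uses 3 colors, so χ(G) = 3.
A valid 3-coloring: color 1: [1, 17, 18, 23]; color 2: [3, 16, 19, 21]; color 3: [0, 4, 9, 13].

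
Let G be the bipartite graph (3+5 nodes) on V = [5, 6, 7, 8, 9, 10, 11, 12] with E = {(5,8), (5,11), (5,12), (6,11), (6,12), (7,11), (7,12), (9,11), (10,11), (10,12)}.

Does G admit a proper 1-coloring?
Edge (5,8) forces its endpoints to differ, so 1 color is not enough.

No, G is not 1-colorable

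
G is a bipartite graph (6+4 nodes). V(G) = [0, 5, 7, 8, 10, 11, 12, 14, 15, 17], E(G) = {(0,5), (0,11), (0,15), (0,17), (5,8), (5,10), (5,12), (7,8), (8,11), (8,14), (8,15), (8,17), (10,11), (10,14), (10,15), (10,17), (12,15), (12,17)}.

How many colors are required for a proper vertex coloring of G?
χ(G) = 2

Clique number ω(G) = 2 (lower bound: χ ≥ ω).
The graph is bipartite (no odd cycle), so 2 colors suffice: χ(G) = 2.
A valid 2-coloring: color 1: [0, 8, 10, 12]; color 2: [5, 7, 11, 14, 15, 17].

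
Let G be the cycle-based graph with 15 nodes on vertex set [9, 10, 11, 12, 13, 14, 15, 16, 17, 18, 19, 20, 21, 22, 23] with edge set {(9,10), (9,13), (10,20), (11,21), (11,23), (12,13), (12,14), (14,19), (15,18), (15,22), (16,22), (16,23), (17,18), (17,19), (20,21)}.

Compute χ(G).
χ(G) = 3

Clique number ω(G) = 2 (lower bound: χ ≥ ω).
Odd cycle [19, 17, 18, 15, 22, 16, 23, 11, 21, 20, 10, 9, 13, 12, 14] needs 3 colors (χ ≥ 3).
The coloring below uses 3 colors, so χ(G) = 3.
A valid 3-coloring: color 1: [10, 12, 18, 19, 21, 22, 23]; color 2: [9, 11, 14, 15, 16, 17, 20]; color 3: [13].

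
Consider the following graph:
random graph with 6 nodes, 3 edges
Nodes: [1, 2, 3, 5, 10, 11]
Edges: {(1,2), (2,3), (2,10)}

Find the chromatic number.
χ(G) = 2

Clique number ω(G) = 2 (lower bound: χ ≥ ω).
The graph is bipartite (no odd cycle), so 2 colors suffice: χ(G) = 2.
A valid 2-coloring: color 1: [2, 5, 11]; color 2: [1, 3, 10].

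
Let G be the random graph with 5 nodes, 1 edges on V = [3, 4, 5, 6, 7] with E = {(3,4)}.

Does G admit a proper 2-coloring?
Yes, G is 2-colorable

A valid 2-coloring: color 1: [3, 5, 6, 7]; color 2: [4].
(χ(G) = 2 ≤ 2.)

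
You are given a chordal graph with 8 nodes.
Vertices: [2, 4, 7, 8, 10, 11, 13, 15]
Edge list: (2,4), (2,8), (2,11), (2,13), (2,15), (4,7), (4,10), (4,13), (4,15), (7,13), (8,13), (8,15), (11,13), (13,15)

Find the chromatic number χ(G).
χ(G) = 4

Clique number ω(G) = 4 (lower bound: χ ≥ ω).
The clique on [2, 8, 13, 15] has size 4, forcing χ ≥ 4, and the coloring below uses 4 colors, so χ(G) = 4.
A valid 4-coloring: color 1: [10, 13]; color 2: [4, 8, 11]; color 3: [2, 7]; color 4: [15].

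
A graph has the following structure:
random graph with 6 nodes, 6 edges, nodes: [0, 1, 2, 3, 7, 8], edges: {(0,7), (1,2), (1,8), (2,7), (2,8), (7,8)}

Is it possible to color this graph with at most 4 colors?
Yes, G is 4-colorable

A valid 4-coloring: color 1: [0, 3, 8]; color 2: [1, 7]; color 3: [2].
(χ(G) = 3 ≤ 4.)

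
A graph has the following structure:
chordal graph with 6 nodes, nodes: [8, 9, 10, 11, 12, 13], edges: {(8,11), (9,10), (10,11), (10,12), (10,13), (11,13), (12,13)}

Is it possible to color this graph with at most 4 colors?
Yes, G is 4-colorable

A valid 4-coloring: color 1: [8, 10]; color 2: [9, 13]; color 3: [11, 12].
(χ(G) = 3 ≤ 4.)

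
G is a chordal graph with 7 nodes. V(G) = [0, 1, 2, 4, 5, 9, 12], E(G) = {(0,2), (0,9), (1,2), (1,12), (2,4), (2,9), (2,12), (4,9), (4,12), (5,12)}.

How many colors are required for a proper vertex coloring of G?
χ(G) = 3

Clique number ω(G) = 3 (lower bound: χ ≥ ω).
The clique on [0, 2, 9] has size 3, forcing χ ≥ 3, and the coloring below uses 3 colors, so χ(G) = 3.
A valid 3-coloring: color 1: [2, 5]; color 2: [9, 12]; color 3: [0, 1, 4].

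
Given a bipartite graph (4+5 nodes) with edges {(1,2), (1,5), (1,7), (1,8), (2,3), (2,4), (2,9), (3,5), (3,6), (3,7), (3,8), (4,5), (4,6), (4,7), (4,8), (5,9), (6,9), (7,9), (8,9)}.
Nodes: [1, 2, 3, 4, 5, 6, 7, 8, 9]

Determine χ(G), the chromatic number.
χ(G) = 2

Clique number ω(G) = 2 (lower bound: χ ≥ ω).
The graph is bipartite (no odd cycle), so 2 colors suffice: χ(G) = 2.
A valid 2-coloring: color 1: [1, 3, 4, 9]; color 2: [2, 5, 6, 7, 8].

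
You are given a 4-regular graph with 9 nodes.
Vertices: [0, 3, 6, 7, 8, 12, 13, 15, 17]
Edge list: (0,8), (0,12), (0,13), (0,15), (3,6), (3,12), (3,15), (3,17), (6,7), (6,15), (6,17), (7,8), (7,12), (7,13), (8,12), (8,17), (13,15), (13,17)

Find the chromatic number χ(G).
Clique number ω(G) = 3 (lower bound: χ ≥ ω).
The clique on [0, 8, 12] has size 3, forcing χ ≥ 3, and the coloring below uses 3 colors, so χ(G) = 3.
A valid 3-coloring: color 1: [6, 8, 13]; color 2: [0, 3, 7]; color 3: [12, 15, 17].

χ(G) = 3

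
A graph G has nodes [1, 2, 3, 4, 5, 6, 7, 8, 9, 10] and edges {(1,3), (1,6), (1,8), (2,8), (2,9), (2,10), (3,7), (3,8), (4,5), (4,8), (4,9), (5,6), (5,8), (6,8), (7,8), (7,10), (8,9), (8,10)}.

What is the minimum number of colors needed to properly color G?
Clique number ω(G) = 3 (lower bound: χ ≥ ω).
Odd cycle [2, 10, 7, 3, 1, 6, 5, 4, 9] needs 3 colors (χ ≥ 3).
Vertex 8 is adjacent to every vertex of [1, 2, 3, 4, 5, 6, 7, 9, 10], which already need 3 colors among themselves, so 8 needs a new color (χ ≥ 4).
The coloring below uses 4 colors, so χ(G) = 4.
A valid 4-coloring: color 1: [8]; color 2: [1, 2, 4, 7]; color 3: [3, 6, 9, 10]; color 4: [5].

χ(G) = 4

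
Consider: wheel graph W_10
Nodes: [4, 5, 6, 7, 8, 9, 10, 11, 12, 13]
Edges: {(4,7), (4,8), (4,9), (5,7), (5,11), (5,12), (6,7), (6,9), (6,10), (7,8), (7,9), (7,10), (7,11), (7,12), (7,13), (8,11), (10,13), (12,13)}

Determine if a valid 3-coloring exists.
Odd cycle [13, 12, 5, 11, 8, 4, 9, 6, 10] needs 3 colors (χ ≥ 3).
Vertex 7 is adjacent to every vertex of [4, 5, 6, 8, 9, 10, 11, 12, 13], which already need 3 colors among themselves, so 7 needs a new color (χ ≥ 4).
Hence χ(G) ≥ 4 > 3, so no proper 3-coloring exists.

No, G is not 3-colorable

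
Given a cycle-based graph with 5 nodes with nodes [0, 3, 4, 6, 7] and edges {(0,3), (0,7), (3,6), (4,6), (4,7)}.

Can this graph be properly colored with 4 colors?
A valid 4-coloring: color 1: [0, 6]; color 2: [3, 7]; color 3: [4].
(χ(G) = 3 ≤ 4.)

Yes, G is 4-colorable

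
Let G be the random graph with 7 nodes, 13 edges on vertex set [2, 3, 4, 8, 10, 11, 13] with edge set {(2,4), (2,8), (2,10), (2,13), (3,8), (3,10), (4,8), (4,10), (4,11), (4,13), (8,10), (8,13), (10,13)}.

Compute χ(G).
χ(G) = 5

Clique number ω(G) = 5 (lower bound: χ ≥ ω).
The clique on [2, 4, 8, 10, 13] has size 5, forcing χ ≥ 5, and the coloring below uses 5 colors, so χ(G) = 5.
A valid 5-coloring: color 1: [8, 11]; color 2: [3, 4]; color 3: [10]; color 4: [2]; color 5: [13].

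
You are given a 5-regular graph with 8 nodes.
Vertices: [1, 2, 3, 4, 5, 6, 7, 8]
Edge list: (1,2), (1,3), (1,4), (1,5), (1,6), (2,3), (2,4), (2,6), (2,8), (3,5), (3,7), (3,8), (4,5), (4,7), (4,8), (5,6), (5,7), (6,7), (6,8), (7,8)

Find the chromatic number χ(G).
Clique number ω(G) = 3 (lower bound: χ ≥ ω).
Odd cycle [2, 1, 5, 7, 8] needs 3 colors (χ ≥ 3).
Vertex 3 is adjacent to every vertex of [1, 2, 5, 7, 8], which already need 3 colors among themselves, so 3 needs a new color (χ ≥ 4).
The coloring below uses 4 colors, so χ(G) = 4.
A valid 4-coloring: color 1: [3, 4, 6]; color 2: [2, 7]; color 3: [1, 8]; color 4: [5].

χ(G) = 4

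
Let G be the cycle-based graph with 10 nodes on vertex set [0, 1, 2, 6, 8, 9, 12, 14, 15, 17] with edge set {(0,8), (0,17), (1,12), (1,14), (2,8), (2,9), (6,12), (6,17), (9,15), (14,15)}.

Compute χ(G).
Clique number ω(G) = 2 (lower bound: χ ≥ ω).
The graph is bipartite (no odd cycle), so 2 colors suffice: χ(G) = 2.
A valid 2-coloring: color 1: [8, 9, 12, 14, 17]; color 2: [0, 1, 2, 6, 15].

χ(G) = 2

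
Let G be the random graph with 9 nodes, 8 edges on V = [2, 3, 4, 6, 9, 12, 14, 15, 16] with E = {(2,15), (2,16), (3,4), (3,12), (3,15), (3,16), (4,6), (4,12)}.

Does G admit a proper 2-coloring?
The clique on vertices [3, 4, 12] has size 3 > 2, so it alone needs 3 colors.

No, G is not 2-colorable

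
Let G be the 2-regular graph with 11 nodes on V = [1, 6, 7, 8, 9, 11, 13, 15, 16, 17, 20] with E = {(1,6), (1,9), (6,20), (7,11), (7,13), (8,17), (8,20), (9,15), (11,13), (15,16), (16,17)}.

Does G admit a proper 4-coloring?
A valid 4-coloring: color 1: [1, 11, 15, 17, 20]; color 2: [6, 8, 9, 13, 16]; color 3: [7].
(χ(G) = 3 ≤ 4.)

Yes, G is 4-colorable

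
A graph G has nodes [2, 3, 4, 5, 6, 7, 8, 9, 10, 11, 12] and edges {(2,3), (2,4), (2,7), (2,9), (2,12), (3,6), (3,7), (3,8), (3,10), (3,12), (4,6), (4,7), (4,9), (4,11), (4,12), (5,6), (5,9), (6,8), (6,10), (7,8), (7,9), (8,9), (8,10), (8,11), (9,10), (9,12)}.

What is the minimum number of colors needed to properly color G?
χ(G) = 4

Clique number ω(G) = 4 (lower bound: χ ≥ ω).
The clique on [2, 4, 9, 12] has size 4, forcing χ ≥ 4, and the coloring below uses 4 colors, so χ(G) = 4.
A valid 4-coloring: color 1: [3, 9, 11]; color 2: [4, 5, 8]; color 3: [2, 6]; color 4: [7, 10, 12].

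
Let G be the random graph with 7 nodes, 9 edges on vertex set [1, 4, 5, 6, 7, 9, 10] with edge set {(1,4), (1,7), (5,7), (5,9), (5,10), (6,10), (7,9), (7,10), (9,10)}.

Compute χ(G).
χ(G) = 4

Clique number ω(G) = 4 (lower bound: χ ≥ ω).
The clique on [5, 7, 9, 10] has size 4, forcing χ ≥ 4, and the coloring below uses 4 colors, so χ(G) = 4.
A valid 4-coloring: color 1: [1, 10]; color 2: [4, 6, 7]; color 3: [5]; color 4: [9].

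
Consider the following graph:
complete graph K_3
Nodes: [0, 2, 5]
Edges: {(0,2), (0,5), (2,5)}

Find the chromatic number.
χ(G) = 3

Clique number ω(G) = 3 (lower bound: χ ≥ ω).
The clique on [0, 2, 5] has size 3, forcing χ ≥ 3, and the coloring below uses 3 colors, so χ(G) = 3.
A valid 3-coloring: color 1: [5]; color 2: [2]; color 3: [0].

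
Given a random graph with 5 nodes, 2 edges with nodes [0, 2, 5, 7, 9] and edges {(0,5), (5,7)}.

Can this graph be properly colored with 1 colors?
Edge (0,5) forces its endpoints to differ, so 1 color is not enough.

No, G is not 1-colorable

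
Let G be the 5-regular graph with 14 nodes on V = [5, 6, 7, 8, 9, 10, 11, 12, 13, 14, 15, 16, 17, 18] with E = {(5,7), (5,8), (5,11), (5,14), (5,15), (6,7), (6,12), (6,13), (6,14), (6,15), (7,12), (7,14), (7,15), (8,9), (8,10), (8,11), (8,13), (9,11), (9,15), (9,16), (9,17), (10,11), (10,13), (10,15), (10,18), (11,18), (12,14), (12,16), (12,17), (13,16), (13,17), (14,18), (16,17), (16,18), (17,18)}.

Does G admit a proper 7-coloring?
Yes, G is 7-colorable

A valid 7-coloring: color 1: [11, 13, 14, 15]; color 2: [8, 12, 18]; color 3: [5, 6, 9, 10]; color 4: [7, 17]; color 5: [16].
(χ(G) = 4 ≤ 7.)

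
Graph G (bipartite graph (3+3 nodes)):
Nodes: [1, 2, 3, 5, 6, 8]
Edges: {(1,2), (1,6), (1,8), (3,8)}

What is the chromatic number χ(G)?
χ(G) = 2

Clique number ω(G) = 2 (lower bound: χ ≥ ω).
The graph is bipartite (no odd cycle), so 2 colors suffice: χ(G) = 2.
A valid 2-coloring: color 1: [1, 3, 5]; color 2: [2, 6, 8].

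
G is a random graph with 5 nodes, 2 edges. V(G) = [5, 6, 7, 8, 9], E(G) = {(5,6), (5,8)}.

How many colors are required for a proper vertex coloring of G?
χ(G) = 2

Clique number ω(G) = 2 (lower bound: χ ≥ ω).
The graph is bipartite (no odd cycle), so 2 colors suffice: χ(G) = 2.
A valid 2-coloring: color 1: [5, 7, 9]; color 2: [6, 8].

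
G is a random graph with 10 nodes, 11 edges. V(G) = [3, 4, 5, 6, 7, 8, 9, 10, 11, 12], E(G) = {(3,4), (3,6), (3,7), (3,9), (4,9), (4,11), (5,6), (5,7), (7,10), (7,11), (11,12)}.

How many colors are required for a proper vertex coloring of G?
χ(G) = 3

Clique number ω(G) = 3 (lower bound: χ ≥ ω).
The clique on [3, 4, 9] has size 3, forcing χ ≥ 3, and the coloring below uses 3 colors, so χ(G) = 3.
A valid 3-coloring: color 1: [4, 6, 7, 8, 12]; color 2: [3, 5, 10, 11]; color 3: [9].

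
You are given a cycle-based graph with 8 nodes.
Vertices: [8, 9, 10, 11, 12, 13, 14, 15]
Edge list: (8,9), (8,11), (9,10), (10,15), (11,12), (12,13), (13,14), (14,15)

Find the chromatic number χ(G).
Clique number ω(G) = 2 (lower bound: χ ≥ ω).
The graph is bipartite (no odd cycle), so 2 colors suffice: χ(G) = 2.
A valid 2-coloring: color 1: [9, 11, 13, 15]; color 2: [8, 10, 12, 14].

χ(G) = 2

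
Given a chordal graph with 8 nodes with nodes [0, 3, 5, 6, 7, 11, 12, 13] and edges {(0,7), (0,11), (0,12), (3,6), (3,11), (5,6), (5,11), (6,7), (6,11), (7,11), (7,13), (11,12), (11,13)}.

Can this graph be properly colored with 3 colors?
Yes, G is 3-colorable

A valid 3-coloring: color 1: [11]; color 2: [0, 6, 13]; color 3: [3, 5, 7, 12].
(χ(G) = 3 ≤ 3.)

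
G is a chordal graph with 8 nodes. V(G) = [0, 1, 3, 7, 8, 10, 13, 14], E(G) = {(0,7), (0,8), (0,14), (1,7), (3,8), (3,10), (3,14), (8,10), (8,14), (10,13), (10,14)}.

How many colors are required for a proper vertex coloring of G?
χ(G) = 4

Clique number ω(G) = 4 (lower bound: χ ≥ ω).
The clique on [3, 8, 10, 14] has size 4, forcing χ ≥ 4, and the coloring below uses 4 colors, so χ(G) = 4.
A valid 4-coloring: color 1: [0, 1, 10]; color 2: [7, 8, 13]; color 3: [14]; color 4: [3].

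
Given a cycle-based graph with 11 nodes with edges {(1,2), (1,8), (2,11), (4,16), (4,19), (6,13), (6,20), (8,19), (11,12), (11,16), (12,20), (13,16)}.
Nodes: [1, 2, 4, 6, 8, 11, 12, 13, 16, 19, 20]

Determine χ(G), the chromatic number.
χ(G) = 3

Clique number ω(G) = 2 (lower bound: χ ≥ ω).
Odd cycle [8, 1, 2, 11, 16, 4, 19] needs 3 colors (χ ≥ 3).
The coloring below uses 3 colors, so χ(G) = 3.
A valid 3-coloring: color 1: [4, 8, 11, 13, 20]; color 2: [1, 6, 12, 16, 19]; color 3: [2].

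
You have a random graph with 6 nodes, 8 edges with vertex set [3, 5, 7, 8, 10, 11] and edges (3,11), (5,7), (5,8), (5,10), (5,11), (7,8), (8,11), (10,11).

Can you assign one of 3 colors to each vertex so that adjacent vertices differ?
Yes, G is 3-colorable

A valid 3-coloring: color 1: [7, 11]; color 2: [3, 5]; color 3: [8, 10].
(χ(G) = 3 ≤ 3.)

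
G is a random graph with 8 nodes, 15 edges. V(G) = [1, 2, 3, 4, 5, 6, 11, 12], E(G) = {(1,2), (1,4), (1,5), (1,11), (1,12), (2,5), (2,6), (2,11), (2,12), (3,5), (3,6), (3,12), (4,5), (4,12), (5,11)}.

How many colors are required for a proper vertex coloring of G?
χ(G) = 4

Clique number ω(G) = 4 (lower bound: χ ≥ ω).
The clique on [1, 2, 5, 11] has size 4, forcing χ ≥ 4, and the coloring below uses 4 colors, so χ(G) = 4.
A valid 4-coloring: color 1: [2, 3, 4]; color 2: [1, 6]; color 3: [5, 12]; color 4: [11].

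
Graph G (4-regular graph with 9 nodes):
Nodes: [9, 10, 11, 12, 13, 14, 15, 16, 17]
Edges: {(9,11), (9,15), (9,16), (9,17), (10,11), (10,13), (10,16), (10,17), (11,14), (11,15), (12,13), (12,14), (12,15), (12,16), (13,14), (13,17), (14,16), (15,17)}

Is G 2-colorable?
No, G is not 2-colorable

The clique on vertices [9, 15, 17] has size 3 > 2, so it alone needs 3 colors.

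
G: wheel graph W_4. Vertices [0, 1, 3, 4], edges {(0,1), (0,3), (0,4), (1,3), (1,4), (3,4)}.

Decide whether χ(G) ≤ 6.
A valid 6-coloring: color 1: [0]; color 2: [1]; color 3: [4]; color 4: [3].
(χ(G) = 4 ≤ 6.)

Yes, G is 6-colorable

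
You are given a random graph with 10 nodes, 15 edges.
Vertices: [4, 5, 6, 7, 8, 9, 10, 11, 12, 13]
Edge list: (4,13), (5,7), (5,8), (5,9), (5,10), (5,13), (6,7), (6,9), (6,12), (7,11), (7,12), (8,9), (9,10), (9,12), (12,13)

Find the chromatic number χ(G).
χ(G) = 3

Clique number ω(G) = 3 (lower bound: χ ≥ ω).
The clique on [5, 8, 9] has size 3, forcing χ ≥ 3, and the coloring below uses 3 colors, so χ(G) = 3.
A valid 3-coloring: color 1: [7, 9, 13]; color 2: [4, 5, 11, 12]; color 3: [6, 8, 10].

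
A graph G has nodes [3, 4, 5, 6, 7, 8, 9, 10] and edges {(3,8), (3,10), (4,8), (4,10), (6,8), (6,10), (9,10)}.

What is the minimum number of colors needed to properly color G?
Clique number ω(G) = 2 (lower bound: χ ≥ ω).
The graph is bipartite (no odd cycle), so 2 colors suffice: χ(G) = 2.
A valid 2-coloring: color 1: [5, 7, 8, 10]; color 2: [3, 4, 6, 9].

χ(G) = 2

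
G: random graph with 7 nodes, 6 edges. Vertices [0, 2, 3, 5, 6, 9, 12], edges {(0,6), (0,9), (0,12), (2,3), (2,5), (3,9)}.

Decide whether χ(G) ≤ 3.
A valid 3-coloring: color 1: [0, 3, 5]; color 2: [2, 6, 9, 12].
(χ(G) = 2 ≤ 3.)

Yes, G is 3-colorable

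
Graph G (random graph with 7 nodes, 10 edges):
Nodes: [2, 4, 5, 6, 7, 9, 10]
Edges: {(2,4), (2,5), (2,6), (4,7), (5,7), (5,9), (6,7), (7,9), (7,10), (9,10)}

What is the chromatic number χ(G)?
χ(G) = 3

Clique number ω(G) = 3 (lower bound: χ ≥ ω).
The clique on [7, 9, 10] has size 3, forcing χ ≥ 3, and the coloring below uses 3 colors, so χ(G) = 3.
A valid 3-coloring: color 1: [2, 7]; color 2: [4, 6, 9]; color 3: [5, 10].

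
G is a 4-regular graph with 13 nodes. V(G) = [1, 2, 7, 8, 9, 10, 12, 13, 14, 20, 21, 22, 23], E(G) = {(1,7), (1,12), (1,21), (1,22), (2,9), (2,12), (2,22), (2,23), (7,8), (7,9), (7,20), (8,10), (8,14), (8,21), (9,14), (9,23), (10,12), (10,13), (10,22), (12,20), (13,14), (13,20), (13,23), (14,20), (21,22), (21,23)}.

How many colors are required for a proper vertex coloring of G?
Clique number ω(G) = 3 (lower bound: χ ≥ ω).
The clique on [1, 21, 22] has size 3, forcing χ ≥ 3, and the coloring below uses 3 colors, so χ(G) = 3.
A valid 3-coloring: color 1: [1, 2, 8, 13]; color 2: [7, 12, 14, 22, 23]; color 3: [9, 10, 20, 21].

χ(G) = 3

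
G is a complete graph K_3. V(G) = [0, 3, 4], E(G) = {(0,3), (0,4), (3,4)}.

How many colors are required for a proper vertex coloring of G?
Clique number ω(G) = 3 (lower bound: χ ≥ ω).
The clique on [0, 3, 4] has size 3, forcing χ ≥ 3, and the coloring below uses 3 colors, so χ(G) = 3.
A valid 3-coloring: color 1: [3]; color 2: [4]; color 3: [0].

χ(G) = 3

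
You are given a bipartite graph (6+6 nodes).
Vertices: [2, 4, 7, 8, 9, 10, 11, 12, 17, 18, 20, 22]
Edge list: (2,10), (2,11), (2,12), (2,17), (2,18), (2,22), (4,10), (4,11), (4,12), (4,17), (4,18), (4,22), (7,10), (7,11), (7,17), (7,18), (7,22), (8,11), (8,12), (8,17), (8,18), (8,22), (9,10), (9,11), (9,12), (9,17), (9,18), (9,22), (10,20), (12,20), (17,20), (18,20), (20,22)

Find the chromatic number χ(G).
Clique number ω(G) = 2 (lower bound: χ ≥ ω).
The graph is bipartite (no odd cycle), so 2 colors suffice: χ(G) = 2.
A valid 2-coloring: color 1: [2, 4, 7, 8, 9, 20]; color 2: [10, 11, 12, 17, 18, 22].

χ(G) = 2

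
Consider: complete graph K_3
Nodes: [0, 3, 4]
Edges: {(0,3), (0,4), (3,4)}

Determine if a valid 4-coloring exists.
Yes, G is 4-colorable

A valid 4-coloring: color 1: [3]; color 2: [0]; color 3: [4].
(χ(G) = 3 ≤ 4.)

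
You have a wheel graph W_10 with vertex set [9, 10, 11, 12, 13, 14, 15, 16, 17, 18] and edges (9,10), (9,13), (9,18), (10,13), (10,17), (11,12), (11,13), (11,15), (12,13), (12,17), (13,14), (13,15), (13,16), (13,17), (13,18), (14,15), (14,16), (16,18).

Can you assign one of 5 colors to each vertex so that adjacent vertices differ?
Yes, G is 5-colorable

A valid 5-coloring: color 1: [13]; color 2: [9, 15, 16, 17]; color 3: [10, 12, 14, 18]; color 4: [11].
(χ(G) = 4 ≤ 5.)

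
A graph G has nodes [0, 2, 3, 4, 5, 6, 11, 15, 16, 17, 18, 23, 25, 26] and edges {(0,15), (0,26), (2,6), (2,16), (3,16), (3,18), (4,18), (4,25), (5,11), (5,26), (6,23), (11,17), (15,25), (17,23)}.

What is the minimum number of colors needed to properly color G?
χ(G) = 2

Clique number ω(G) = 2 (lower bound: χ ≥ ω).
The graph is bipartite (no odd cycle), so 2 colors suffice: χ(G) = 2.
A valid 2-coloring: color 1: [2, 3, 4, 11, 15, 23, 26]; color 2: [0, 5, 6, 16, 17, 18, 25].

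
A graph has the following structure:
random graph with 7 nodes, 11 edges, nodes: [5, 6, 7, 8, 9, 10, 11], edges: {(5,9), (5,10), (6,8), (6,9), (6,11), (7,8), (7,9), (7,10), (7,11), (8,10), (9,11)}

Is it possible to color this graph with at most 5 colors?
A valid 5-coloring: color 1: [5, 6, 7]; color 2: [9, 10]; color 3: [8, 11].
(χ(G) = 3 ≤ 5.)

Yes, G is 5-colorable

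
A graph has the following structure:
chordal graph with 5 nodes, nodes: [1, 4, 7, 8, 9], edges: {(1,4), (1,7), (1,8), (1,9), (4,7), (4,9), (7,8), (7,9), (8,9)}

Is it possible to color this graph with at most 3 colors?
The clique on vertices [1, 7, 8, 9] has size 4 > 3, so it alone needs 4 colors.

No, G is not 3-colorable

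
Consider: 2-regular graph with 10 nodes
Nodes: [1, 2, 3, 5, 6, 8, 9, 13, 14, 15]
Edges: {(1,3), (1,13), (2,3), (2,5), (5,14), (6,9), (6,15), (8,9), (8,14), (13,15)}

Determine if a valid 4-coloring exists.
A valid 4-coloring: color 1: [1, 2, 9, 14, 15]; color 2: [3, 5, 6, 8, 13].
(χ(G) = 2 ≤ 4.)

Yes, G is 4-colorable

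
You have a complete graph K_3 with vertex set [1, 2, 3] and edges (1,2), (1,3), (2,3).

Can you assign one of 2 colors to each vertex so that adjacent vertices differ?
The clique on vertices [1, 2, 3] has size 3 > 2, so it alone needs 3 colors.

No, G is not 2-colorable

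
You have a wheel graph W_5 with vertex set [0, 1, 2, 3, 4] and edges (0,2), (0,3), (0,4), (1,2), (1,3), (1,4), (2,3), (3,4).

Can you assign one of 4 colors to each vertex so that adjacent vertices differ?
Yes, G is 4-colorable

A valid 4-coloring: color 1: [3]; color 2: [0, 1]; color 3: [2, 4].
(χ(G) = 3 ≤ 4.)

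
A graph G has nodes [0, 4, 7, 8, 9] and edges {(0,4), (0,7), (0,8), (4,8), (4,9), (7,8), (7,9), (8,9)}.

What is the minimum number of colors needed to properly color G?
Clique number ω(G) = 3 (lower bound: χ ≥ ω).
The clique on [0, 4, 8] has size 3, forcing χ ≥ 3, and the coloring below uses 3 colors, so χ(G) = 3.
A valid 3-coloring: color 1: [8]; color 2: [4, 7]; color 3: [0, 9].

χ(G) = 3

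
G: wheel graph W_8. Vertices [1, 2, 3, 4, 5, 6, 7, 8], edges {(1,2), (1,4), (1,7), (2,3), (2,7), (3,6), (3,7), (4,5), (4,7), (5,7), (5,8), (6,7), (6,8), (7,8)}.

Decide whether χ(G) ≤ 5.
Yes, G is 5-colorable

A valid 5-coloring: color 1: [7]; color 2: [1, 3, 8]; color 3: [2, 4, 6]; color 4: [5].
(χ(G) = 4 ≤ 5.)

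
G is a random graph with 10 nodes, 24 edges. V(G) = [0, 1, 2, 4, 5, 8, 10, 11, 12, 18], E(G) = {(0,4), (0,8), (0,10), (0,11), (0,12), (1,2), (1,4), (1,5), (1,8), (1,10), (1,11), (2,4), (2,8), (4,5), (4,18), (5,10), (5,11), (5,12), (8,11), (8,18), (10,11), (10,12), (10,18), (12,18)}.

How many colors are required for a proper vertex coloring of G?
Clique number ω(G) = 4 (lower bound: χ ≥ ω).
The clique on [1, 5, 10, 11] has size 4, forcing χ ≥ 4, and the coloring below uses 4 colors, so χ(G) = 4.
A valid 4-coloring: color 1: [4, 8, 10]; color 2: [0, 1, 18]; color 3: [2, 11, 12]; color 4: [5].

χ(G) = 4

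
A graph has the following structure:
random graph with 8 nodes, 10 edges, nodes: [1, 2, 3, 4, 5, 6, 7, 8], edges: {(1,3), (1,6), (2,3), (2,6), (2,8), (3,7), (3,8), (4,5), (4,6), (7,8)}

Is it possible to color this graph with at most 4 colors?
Yes, G is 4-colorable

A valid 4-coloring: color 1: [3, 5, 6]; color 2: [1, 4, 8]; color 3: [2, 7].
(χ(G) = 3 ≤ 4.)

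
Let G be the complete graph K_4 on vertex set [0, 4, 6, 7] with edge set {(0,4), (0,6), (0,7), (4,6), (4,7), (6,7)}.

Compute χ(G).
Clique number ω(G) = 4 (lower bound: χ ≥ ω).
The clique on [0, 4, 6, 7] has size 4, forcing χ ≥ 4, and the coloring below uses 4 colors, so χ(G) = 4.
A valid 4-coloring: color 1: [6]; color 2: [4]; color 3: [0]; color 4: [7].

χ(G) = 4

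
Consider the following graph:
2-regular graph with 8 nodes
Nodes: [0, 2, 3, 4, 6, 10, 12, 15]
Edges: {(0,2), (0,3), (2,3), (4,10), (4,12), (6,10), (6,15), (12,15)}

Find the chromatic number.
χ(G) = 3

Clique number ω(G) = 3 (lower bound: χ ≥ ω).
The clique on [0, 2, 3] has size 3, forcing χ ≥ 3, and the coloring below uses 3 colors, so χ(G) = 3.
A valid 3-coloring: color 1: [0, 4, 6]; color 2: [3, 10, 15]; color 3: [2, 12].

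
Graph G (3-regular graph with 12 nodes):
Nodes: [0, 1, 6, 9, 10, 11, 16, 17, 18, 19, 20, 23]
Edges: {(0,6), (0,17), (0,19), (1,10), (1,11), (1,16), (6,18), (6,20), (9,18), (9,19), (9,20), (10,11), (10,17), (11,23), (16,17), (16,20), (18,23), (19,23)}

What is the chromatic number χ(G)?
Clique number ω(G) = 3 (lower bound: χ ≥ ω).
The clique on [1, 10, 11] has size 3, forcing χ ≥ 3, and the coloring below uses 3 colors, so χ(G) = 3.
A valid 3-coloring: color 1: [0, 9, 10, 16, 23]; color 2: [11, 17, 18, 19, 20]; color 3: [1, 6].

χ(G) = 3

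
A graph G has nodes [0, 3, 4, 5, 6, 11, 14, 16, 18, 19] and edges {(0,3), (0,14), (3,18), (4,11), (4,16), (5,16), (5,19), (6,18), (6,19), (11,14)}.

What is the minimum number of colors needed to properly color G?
Clique number ω(G) = 2 (lower bound: χ ≥ ω).
The graph is bipartite (no odd cycle), so 2 colors suffice: χ(G) = 2.
A valid 2-coloring: color 1: [0, 11, 16, 18, 19]; color 2: [3, 4, 5, 6, 14].

χ(G) = 2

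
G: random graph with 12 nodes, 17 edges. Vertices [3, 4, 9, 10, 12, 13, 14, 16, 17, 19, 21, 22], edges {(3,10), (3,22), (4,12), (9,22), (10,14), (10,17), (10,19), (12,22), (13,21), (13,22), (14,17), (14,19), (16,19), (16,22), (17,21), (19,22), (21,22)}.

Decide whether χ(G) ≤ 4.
Yes, G is 4-colorable

A valid 4-coloring: color 1: [4, 10, 22]; color 2: [3, 9, 12, 13, 17, 19]; color 3: [14, 16, 21].
(χ(G) = 3 ≤ 4.)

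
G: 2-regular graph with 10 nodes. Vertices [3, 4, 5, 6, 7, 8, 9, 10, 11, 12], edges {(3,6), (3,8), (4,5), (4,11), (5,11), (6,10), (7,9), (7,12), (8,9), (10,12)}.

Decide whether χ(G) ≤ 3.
Yes, G is 3-colorable

A valid 3-coloring: color 1: [4, 7, 8, 10]; color 2: [3, 9, 11, 12]; color 3: [5, 6].
(χ(G) = 3 ≤ 3.)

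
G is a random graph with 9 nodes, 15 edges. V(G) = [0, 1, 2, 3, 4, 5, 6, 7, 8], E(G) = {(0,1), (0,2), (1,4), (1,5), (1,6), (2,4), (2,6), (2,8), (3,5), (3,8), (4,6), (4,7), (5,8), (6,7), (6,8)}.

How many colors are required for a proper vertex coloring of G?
Clique number ω(G) = 3 (lower bound: χ ≥ ω).
The clique on [3, 5, 8] has size 3, forcing χ ≥ 3, and the coloring below uses 3 colors, so χ(G) = 3.
A valid 3-coloring: color 1: [0, 5, 6]; color 2: [1, 2, 3, 7]; color 3: [4, 8].

χ(G) = 3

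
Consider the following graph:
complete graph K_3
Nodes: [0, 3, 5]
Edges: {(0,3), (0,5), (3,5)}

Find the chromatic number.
Clique number ω(G) = 3 (lower bound: χ ≥ ω).
The clique on [0, 3, 5] has size 3, forcing χ ≥ 3, and the coloring below uses 3 colors, so χ(G) = 3.
A valid 3-coloring: color 1: [5]; color 2: [0]; color 3: [3].

χ(G) = 3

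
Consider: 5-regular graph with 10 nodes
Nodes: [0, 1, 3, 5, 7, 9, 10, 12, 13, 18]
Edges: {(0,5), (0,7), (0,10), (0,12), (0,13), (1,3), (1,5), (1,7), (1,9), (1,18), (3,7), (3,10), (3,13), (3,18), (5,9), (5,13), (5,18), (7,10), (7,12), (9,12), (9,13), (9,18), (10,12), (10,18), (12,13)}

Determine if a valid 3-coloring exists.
No, G is not 3-colorable

The clique on vertices [0, 7, 10, 12] has size 4 > 3, so it alone needs 4 colors.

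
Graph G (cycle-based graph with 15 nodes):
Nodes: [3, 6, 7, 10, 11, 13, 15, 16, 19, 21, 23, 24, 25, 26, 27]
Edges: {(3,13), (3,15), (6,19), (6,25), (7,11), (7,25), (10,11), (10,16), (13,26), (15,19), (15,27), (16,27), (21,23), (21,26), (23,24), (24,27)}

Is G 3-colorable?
A valid 3-coloring: color 1: [6, 7, 10, 13, 15, 21, 24]; color 2: [3, 11, 19, 23, 25, 26, 27]; color 3: [16].
(χ(G) = 3 ≤ 3.)

Yes, G is 3-colorable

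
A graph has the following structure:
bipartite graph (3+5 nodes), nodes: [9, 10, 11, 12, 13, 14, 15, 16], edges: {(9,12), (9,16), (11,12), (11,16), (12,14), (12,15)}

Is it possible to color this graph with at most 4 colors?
A valid 4-coloring: color 1: [10, 12, 13, 16]; color 2: [9, 11, 14, 15].
(χ(G) = 2 ≤ 4.)

Yes, G is 4-colorable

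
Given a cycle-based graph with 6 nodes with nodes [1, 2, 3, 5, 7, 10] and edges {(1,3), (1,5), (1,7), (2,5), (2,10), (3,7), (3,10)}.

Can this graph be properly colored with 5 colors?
Yes, G is 5-colorable

A valid 5-coloring: color 1: [1, 2]; color 2: [3, 5]; color 3: [7, 10].
(χ(G) = 3 ≤ 5.)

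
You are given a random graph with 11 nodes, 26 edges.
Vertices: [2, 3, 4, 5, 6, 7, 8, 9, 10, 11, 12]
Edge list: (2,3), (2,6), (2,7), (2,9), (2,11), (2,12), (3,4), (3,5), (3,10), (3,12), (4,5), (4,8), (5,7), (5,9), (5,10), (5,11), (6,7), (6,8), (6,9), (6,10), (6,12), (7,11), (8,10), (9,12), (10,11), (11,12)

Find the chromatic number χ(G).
χ(G) = 4

Clique number ω(G) = 4 (lower bound: χ ≥ ω).
The clique on [2, 6, 9, 12] has size 4, forcing χ ≥ 4, and the coloring below uses 4 colors, so χ(G) = 4.
A valid 4-coloring: color 1: [2, 5, 8]; color 2: [3, 6, 11]; color 3: [4, 7, 10, 12]; color 4: [9].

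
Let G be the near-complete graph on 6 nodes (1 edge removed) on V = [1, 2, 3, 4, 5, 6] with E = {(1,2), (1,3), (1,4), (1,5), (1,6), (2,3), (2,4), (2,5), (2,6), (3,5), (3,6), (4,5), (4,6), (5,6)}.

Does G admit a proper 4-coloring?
No, G is not 4-colorable

The clique on vertices [1, 2, 3, 5, 6] has size 5 > 4, so it alone needs 5 colors.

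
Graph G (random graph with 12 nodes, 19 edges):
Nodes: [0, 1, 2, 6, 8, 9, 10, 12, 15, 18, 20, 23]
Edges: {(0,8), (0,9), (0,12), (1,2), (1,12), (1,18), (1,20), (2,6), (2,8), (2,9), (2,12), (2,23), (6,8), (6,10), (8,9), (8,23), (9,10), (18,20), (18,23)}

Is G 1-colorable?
No, G is not 1-colorable

The clique on vertices [0, 8, 9] has size 3 > 1, so it alone needs 3 colors.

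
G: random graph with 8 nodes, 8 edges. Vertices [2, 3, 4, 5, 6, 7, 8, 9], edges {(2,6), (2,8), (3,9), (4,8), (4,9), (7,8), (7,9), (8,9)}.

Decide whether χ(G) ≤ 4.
Yes, G is 4-colorable

A valid 4-coloring: color 1: [3, 5, 6, 8]; color 2: [2, 9]; color 3: [4, 7].
(χ(G) = 3 ≤ 4.)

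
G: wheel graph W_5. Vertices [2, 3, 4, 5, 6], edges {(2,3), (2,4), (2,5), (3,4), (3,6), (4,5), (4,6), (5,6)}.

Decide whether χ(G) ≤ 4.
A valid 4-coloring: color 1: [4]; color 2: [2, 6]; color 3: [3, 5].
(χ(G) = 3 ≤ 4.)

Yes, G is 4-colorable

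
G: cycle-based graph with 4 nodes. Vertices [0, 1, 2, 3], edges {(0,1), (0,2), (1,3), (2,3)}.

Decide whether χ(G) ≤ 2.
Yes, G is 2-colorable

A valid 2-coloring: color 1: [0, 3]; color 2: [1, 2].
(χ(G) = 2 ≤ 2.)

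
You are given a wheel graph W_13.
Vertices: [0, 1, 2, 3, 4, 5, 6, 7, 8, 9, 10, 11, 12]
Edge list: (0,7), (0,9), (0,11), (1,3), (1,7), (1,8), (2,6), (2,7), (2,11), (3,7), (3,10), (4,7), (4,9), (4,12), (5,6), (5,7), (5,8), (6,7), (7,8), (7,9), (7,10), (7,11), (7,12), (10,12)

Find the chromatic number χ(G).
χ(G) = 3

Clique number ω(G) = 3 (lower bound: χ ≥ ω).
The clique on [0, 7, 9] has size 3, forcing χ ≥ 3, and the coloring below uses 3 colors, so χ(G) = 3.
A valid 3-coloring: color 1: [7]; color 2: [3, 6, 8, 9, 11, 12]; color 3: [0, 1, 2, 4, 5, 10].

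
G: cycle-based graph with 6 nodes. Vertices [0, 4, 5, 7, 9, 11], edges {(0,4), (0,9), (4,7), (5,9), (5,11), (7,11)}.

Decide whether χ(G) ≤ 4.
A valid 4-coloring: color 1: [0, 5, 7]; color 2: [4, 9, 11].
(χ(G) = 2 ≤ 4.)

Yes, G is 4-colorable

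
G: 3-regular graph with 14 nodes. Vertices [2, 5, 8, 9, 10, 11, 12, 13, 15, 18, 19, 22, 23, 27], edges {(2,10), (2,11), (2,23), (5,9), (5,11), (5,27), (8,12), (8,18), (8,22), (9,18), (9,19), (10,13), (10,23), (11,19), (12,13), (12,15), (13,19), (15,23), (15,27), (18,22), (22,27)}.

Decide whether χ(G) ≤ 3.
A valid 3-coloring: color 1: [2, 9, 13, 15, 22]; color 2: [5, 8, 10, 19]; color 3: [11, 12, 18, 23, 27].
(χ(G) = 3 ≤ 3.)

Yes, G is 3-colorable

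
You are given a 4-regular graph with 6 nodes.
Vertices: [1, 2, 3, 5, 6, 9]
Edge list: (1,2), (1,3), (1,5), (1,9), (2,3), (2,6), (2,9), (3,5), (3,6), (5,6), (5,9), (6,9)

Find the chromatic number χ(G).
Clique number ω(G) = 3 (lower bound: χ ≥ ω).
The clique on [1, 2, 9] has size 3, forcing χ ≥ 3, and the coloring below uses 3 colors, so χ(G) = 3.
A valid 3-coloring: color 1: [3, 9]; color 2: [2, 5]; color 3: [1, 6].

χ(G) = 3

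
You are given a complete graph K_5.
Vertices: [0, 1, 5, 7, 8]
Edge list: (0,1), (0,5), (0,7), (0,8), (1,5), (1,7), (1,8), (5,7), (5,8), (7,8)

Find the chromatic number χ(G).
χ(G) = 5

Clique number ω(G) = 5 (lower bound: χ ≥ ω).
The clique on [0, 1, 5, 7, 8] has size 5, forcing χ ≥ 5, and the coloring below uses 5 colors, so χ(G) = 5.
A valid 5-coloring: color 1: [1]; color 2: [8]; color 3: [0]; color 4: [5]; color 5: [7].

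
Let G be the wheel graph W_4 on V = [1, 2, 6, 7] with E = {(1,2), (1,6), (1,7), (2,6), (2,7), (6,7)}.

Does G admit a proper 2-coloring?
No, G is not 2-colorable

The clique on vertices [1, 2, 6, 7] has size 4 > 2, so it alone needs 4 colors.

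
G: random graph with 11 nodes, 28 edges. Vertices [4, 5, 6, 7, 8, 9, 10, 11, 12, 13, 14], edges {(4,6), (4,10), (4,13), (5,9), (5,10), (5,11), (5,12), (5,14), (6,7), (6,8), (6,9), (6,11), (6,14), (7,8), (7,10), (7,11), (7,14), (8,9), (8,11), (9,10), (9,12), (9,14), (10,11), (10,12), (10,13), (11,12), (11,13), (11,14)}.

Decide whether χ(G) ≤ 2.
The clique on vertices [5, 9, 10, 12] has size 4 > 2, so it alone needs 4 colors.

No, G is not 2-colorable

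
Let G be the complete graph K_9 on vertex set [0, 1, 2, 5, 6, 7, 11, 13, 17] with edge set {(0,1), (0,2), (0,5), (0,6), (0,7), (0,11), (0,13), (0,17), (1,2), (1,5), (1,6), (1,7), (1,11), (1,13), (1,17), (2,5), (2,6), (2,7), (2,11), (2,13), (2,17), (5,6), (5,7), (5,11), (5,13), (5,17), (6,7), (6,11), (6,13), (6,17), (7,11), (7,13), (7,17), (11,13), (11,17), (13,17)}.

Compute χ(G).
χ(G) = 9

Clique number ω(G) = 9 (lower bound: χ ≥ ω).
The clique on [0, 1, 2, 5, 6, 7, 11, 13, 17] has size 9, forcing χ ≥ 9, and the coloring below uses 9 colors, so χ(G) = 9.
A valid 9-coloring: color 1: [0]; color 2: [13]; color 3: [6]; color 4: [1]; color 5: [5]; color 6: [11]; color 7: [17]; color 8: [7]; color 9: [2].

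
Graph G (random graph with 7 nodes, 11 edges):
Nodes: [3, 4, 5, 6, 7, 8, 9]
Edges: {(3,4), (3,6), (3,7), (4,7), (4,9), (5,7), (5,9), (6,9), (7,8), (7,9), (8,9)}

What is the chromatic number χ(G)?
χ(G) = 3

Clique number ω(G) = 3 (lower bound: χ ≥ ω).
The clique on [7, 8, 9] has size 3, forcing χ ≥ 3, and the coloring below uses 3 colors, so χ(G) = 3.
A valid 3-coloring: color 1: [6, 7]; color 2: [3, 9]; color 3: [4, 5, 8].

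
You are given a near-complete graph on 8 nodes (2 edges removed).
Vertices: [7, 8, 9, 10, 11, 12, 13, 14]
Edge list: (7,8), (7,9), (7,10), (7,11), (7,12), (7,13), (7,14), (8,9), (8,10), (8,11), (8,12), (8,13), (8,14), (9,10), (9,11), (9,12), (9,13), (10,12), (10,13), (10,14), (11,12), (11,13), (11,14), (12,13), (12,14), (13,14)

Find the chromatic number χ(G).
χ(G) = 6

Clique number ω(G) = 6 (lower bound: χ ≥ ω).
The clique on [7, 8, 9, 10, 12, 13] has size 6, forcing χ ≥ 6, and the coloring below uses 6 colors, so χ(G) = 6.
A valid 6-coloring: color 1: [13]; color 2: [8]; color 3: [7]; color 4: [12]; color 5: [10, 11]; color 6: [9, 14].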